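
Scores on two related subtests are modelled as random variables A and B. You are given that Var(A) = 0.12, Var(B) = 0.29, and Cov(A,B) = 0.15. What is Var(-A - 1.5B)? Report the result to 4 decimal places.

Var(-A - 1.5B) = (-1)²·Var(A) + (-1.5)²·Var(B) + 2·(-1)·(-1.5)·Cov(A,B)
= 1·0.12 + 2.25·0.29 + 3·0.15 = 1.2225

1.2225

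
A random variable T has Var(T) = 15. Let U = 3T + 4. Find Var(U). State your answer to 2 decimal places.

Var(3T + 4) = (3)²·Var(T) = 9·15 = 135

135.00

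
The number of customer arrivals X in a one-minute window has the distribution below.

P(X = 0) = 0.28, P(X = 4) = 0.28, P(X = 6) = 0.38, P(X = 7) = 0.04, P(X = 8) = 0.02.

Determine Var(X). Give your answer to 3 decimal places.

6.654

E[X] = (0)(0.28) + (4)(0.28) + (6)(0.38) + (7)(0.04) + (8)(0.02) = 3.84
E[X²] = (0)²(0.28) + (4)²(0.28) + (6)²(0.38) + (7)²(0.04) + (8)²(0.02) = 21.4
Var(X) = E[X²] − (E[X])² = 21.4 − (3.84)² = 6.6544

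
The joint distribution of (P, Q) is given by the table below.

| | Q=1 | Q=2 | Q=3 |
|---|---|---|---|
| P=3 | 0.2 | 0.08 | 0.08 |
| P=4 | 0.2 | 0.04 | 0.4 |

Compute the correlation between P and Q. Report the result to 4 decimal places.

0.3317

E[P] = 3.64,  E[Q] = 2.08
E[PQ] = 7.72
cov(P,Q) = E[PQ] − E[P]E[Q] = 7.72 − (3.64)(2.08) = 0.1488
var(P) = 0.2304,  var(Q) = 0.8736
ρ = 0.1488 / √(0.2304·0.8736) ≈ 0.3317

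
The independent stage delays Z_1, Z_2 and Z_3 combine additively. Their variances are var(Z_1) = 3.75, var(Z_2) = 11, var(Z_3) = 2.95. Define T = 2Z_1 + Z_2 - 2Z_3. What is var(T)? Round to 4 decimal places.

By independence, var(T) = (2)²var(Z_1) + (1)²var(Z_2) + (-2)²var(Z_3)
= (2)²·3.75 + (1)²·11 + (-2)²·2.95 = 37.8

37.8000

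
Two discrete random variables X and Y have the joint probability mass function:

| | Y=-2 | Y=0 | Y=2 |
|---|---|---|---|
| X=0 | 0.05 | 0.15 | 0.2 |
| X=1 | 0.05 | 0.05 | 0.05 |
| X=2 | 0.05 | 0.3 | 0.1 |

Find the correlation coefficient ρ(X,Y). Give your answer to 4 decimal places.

-0.1762

E[X] = 1.05,  E[Y] = 0.4
E[XY] = 0.2
Cov(X,Y) = E[XY] − E[X]E[Y] = 0.2 − (1.05)(0.4) = -0.22
V(X) = 0.8475,  V(Y) = 1.84
ρ = -0.22 / √(0.8475·1.84) ≈ -0.1762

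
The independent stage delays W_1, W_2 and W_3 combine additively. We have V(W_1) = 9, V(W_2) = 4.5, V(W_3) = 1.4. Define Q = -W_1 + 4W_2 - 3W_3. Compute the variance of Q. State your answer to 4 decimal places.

By independence, V(Q) = (-1)²V(W_1) + (4)²V(W_2) + (-3)²V(W_3)
= (-1)²·9 + (4)²·4.5 + (-3)²·1.4 = 93.6

93.6000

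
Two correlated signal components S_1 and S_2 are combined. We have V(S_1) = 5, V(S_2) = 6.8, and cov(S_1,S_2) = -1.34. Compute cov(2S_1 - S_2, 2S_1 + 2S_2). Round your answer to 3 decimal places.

cov(2S_1 - S_2, 2S_1 + 2S_2) = (2)(2)V(S_1) + (-1)(2)V(S_2) + [(2)(2) + (-1)(2)]cov(S_1,S_2)
= 4·5 + -2·6.8 + 2·-1.34 = 3.72

3.720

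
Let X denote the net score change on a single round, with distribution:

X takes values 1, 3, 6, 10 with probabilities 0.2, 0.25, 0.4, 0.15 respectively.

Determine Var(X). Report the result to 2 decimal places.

E[X] = (1)(0.2) + (3)(0.25) + (6)(0.4) + (10)(0.15) = 4.85
E[X²] = (1)²(0.2) + (3)²(0.25) + (6)²(0.4) + (10)²(0.15) = 31.85
Var(X) = E[X²] − (E[X])² = 31.85 − (4.85)² = 8.3275

8.33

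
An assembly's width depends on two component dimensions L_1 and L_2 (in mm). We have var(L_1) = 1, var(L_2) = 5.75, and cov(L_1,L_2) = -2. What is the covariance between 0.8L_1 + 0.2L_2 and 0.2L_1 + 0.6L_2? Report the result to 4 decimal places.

-0.1900

cov(0.8L_1 + 0.2L_2, 0.2L_1 + 0.6L_2) = (0.8)(0.2)var(L_1) + (0.2)(0.6)var(L_2) + [(0.8)(0.6) + (0.2)(0.2)]cov(L_1,L_2)
= 0.16·1 + 0.12·5.75 + 0.52·-2 = -0.19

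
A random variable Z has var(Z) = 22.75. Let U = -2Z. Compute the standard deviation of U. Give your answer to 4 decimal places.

var(-2Z) = (-2)²·22.75 = 91
σ(U) = √91 ≈ 9.5394

9.5394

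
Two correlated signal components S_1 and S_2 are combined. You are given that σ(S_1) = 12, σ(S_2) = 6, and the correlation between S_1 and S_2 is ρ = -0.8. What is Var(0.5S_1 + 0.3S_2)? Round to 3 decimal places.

21.960

Var(S_1) = (12)² = 144;  Var(S_2) = (6)² = 36
cov(S_1,S_2) = ρ·σ(S_1)·σ(S_2) = -0.8·12·6 = -57.6
Var(0.5S_1 + 0.3S_2) = (0.5)²·Var(S_1) + (0.3)²·Var(S_2) + 2·(0.5)·(0.3)·cov(S_1,S_2)
= 0.25·144 + 0.09·36 + 0.3·-57.6 = 21.96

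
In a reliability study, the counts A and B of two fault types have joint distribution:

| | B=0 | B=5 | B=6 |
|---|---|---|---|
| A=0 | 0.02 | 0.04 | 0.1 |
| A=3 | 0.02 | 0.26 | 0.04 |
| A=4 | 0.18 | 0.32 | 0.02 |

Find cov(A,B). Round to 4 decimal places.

E[A] = 3.04,  E[B] = 4.06
E[AB] = 11.5
cov(A,B) = E[AB] − E[A]E[B] = 11.5 − (3.04)(4.06) = -0.8424

-0.8424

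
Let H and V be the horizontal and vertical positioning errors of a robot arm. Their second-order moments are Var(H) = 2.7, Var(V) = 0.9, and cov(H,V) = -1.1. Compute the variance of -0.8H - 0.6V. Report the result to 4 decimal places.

Var(-0.8H - 0.6V) = (-0.8)²·Var(H) + (-0.6)²·Var(V) + 2·(-0.8)·(-0.6)·cov(H,V)
= 0.64·2.7 + 0.36·0.9 + 0.96·-1.1 = 0.996

0.9960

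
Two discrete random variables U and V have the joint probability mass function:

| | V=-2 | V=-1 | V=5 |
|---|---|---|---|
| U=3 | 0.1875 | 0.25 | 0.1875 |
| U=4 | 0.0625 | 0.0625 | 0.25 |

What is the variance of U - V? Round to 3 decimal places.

9.500

E[U] = 3.375,  E[V] = 1.375,  E[UV] = 5.1875
var(U) = 11.625 − (3.375)² = 0.234375;  var(V) = 12.25 − (1.375)² = 10.359375
Cov(U,V) = 5.1875 − (3.375)(1.375) = 0.546875
var(U - V) = (1)²·0.234375 + (-1)²·10.359375 + 2·(1)·(-1)·0.546875 = 9.5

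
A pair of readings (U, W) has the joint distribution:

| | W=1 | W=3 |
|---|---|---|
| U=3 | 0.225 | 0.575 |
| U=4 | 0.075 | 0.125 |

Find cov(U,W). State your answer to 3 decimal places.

E[U] = 3.2,  E[W] = 2.4
E[UW] = 7.65
cov(U,W) = E[UW] − E[U]E[W] = 7.65 − (3.2)(2.4) = -0.03

-0.030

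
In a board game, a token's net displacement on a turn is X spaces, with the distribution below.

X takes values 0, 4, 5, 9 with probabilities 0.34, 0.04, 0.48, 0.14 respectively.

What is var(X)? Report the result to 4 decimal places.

E[X] = (0)(0.34) + (4)(0.04) + (5)(0.48) + (9)(0.14) = 3.82
E[X²] = (0)²(0.34) + (4)²(0.04) + (5)²(0.48) + (9)²(0.14) = 23.98
var(X) = E[X²] − (E[X])² = 23.98 − (3.82)² = 9.3876

9.3876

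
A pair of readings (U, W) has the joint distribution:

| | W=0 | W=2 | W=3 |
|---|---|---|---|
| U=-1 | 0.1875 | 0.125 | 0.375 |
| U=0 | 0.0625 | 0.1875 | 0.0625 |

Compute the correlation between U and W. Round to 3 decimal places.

-0.077

E[U] = -0.6875,  E[W] = 1.9375
E[UW] = -1.375
Cov(U,W) = E[UW] − E[U]E[W] = -1.375 − (-0.6875)(1.9375) = -0.04296875
var(U) = 0.21484375,  var(W) = 1.43359375
ρ = -0.04296875 / √(0.21484375·1.43359375) ≈ -0.077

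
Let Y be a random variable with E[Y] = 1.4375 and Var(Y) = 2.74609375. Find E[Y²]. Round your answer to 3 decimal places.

4.813

E[Y²] = Var(Y) + (E[Y])² = 2.74609375 + (1.4375)² = 4.8125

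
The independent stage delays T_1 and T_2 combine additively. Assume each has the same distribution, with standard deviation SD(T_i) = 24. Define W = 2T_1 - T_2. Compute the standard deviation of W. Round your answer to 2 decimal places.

Var(T_i) = (24)² = 576
By independence, Var(W) = (2)²Var(T_1) + (-1)²Var(T_2)
= (2)²·576 + (-1)²·576 = 2880
SD(W) = √2880 ≈ 53.67

53.67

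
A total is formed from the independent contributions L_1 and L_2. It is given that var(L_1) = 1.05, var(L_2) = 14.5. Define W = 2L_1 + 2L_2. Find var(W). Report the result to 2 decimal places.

62.20

By independence, var(W) = (2)²var(L_1) + (2)²var(L_2)
= (2)²·1.05 + (2)²·14.5 = 62.2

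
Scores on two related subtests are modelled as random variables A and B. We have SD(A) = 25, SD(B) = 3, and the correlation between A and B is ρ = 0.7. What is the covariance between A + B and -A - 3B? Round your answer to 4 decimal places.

V(A) = (25)² = 625;  V(B) = (3)² = 9
Cov(A,B) = ρ·SD(A)·SD(B) = 0.7·25·3 = 52.5
Cov(A + B, -A - 3B) = (1)(-1)V(A) + (1)(-3)V(B) + [(1)(-3) + (1)(-1)]Cov(A,B)
= -1·625 + -3·9 + -4·52.5 = -862

-862.0000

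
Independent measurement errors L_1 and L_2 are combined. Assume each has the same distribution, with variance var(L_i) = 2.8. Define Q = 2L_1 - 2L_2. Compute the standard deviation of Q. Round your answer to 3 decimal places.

4.733

By independence, var(Q) = (2)²var(L_1) + (-2)²var(L_2)
= (2)²·2.8 + (-2)²·2.8 = 22.4
SD(Q) = √22.4 ≈ 4.733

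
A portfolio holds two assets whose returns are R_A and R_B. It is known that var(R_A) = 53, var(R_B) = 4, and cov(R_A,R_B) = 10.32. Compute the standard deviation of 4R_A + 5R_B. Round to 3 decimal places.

var(4R_A + 5R_B) = (4)²·var(R_A) + (5)²·var(R_B) + 2·(4)·(5)·cov(R_A,R_B)
= 16·53 + 25·4 + 40·10.32 = 1360.8
SD(4R_A + 5R_B) = √1360.8 ≈ 36.889

36.889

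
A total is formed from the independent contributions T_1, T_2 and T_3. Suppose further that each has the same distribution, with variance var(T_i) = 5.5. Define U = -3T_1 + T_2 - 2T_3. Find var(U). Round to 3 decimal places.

77.000

By independence, var(U) = (-3)²var(T_1) + (1)²var(T_2) + (-2)²var(T_3)
= (-3)²·5.5 + (1)²·5.5 + (-2)²·5.5 = 77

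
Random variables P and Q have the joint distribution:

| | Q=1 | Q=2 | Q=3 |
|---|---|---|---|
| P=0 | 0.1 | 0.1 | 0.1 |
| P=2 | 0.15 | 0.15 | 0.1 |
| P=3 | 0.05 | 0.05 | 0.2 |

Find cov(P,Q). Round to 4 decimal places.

0.1800

E[P] = 1.7,  E[Q] = 2.1
E[PQ] = 3.75
cov(P,Q) = E[PQ] − E[P]E[Q] = 3.75 − (1.7)(2.1) = 0.18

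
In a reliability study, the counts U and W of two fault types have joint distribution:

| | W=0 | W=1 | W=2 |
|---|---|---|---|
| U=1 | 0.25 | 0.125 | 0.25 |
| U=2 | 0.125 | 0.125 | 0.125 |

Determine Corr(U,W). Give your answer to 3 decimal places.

E[U] = 1.375,  E[W] = 1
E[UW] = 1.375
Cov(U,W) = E[UW] − E[U]E[W] = 1.375 − (1.375)(1) = 0
Var(U) = 0.234375,  Var(W) = 0.75
ρ = 0 / √(0.234375·0.75) ≈ 0.000

0.000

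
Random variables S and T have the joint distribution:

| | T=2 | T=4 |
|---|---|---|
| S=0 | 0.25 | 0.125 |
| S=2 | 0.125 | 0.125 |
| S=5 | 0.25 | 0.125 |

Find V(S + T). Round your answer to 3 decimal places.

E[S] = 2.375,  E[T] = 2.75,  E[ST] = 6.5
V(S) = 10.375 − (2.375)² = 4.734375;  V(T) = 8.5 − (2.75)² = 0.9375
cov(S,T) = 6.5 − (2.375)(2.75) = -0.03125
V(S + T) = (1)²·4.734375 + (1)²·0.9375 + 2·(1)·(1)·-0.03125 = 5.609375

5.609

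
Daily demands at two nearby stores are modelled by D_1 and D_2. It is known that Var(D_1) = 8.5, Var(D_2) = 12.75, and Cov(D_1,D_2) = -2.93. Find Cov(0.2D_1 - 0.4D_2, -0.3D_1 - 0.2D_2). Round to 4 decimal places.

0.2756

Cov(0.2D_1 - 0.4D_2, -0.3D_1 - 0.2D_2) = (0.2)(-0.3)Var(D_1) + (-0.4)(-0.2)Var(D_2) + [(0.2)(-0.2) + (-0.4)(-0.3)]Cov(D_1,D_2)
= -0.06·8.5 + 0.08·12.75 + 0.08·-2.93 = 0.2756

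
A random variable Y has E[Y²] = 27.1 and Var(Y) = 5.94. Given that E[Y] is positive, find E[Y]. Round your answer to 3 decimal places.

4.600

(E[Y])² = E[Y²] − Var(Y) = 27.1 − 5.94 = 21.16
E[Y] = √21.16 = 4.6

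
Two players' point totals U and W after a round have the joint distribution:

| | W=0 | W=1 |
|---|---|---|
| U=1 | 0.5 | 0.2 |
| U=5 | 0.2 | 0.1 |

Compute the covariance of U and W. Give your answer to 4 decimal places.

E[U] = 2.2,  E[W] = 0.3
E[UW] = 0.7
cov(U,W) = E[UW] − E[U]E[W] = 0.7 − (2.2)(0.3) = 0.04

0.0400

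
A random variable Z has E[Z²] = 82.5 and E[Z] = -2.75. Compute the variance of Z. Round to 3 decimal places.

Var(Z) = 82.5 − (-2.75)² = 74.9375

74.938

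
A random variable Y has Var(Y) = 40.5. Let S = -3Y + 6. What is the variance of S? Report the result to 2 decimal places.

364.50

Var(-3Y + 6) = (-3)²·Var(Y) = 9·40.5 = 364.5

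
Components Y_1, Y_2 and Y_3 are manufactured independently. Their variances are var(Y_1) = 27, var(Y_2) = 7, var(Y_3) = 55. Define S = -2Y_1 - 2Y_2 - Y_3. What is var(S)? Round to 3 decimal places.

By independence, var(S) = (-2)²var(Y_1) + (-2)²var(Y_2) + (-1)²var(Y_3)
= (-2)²·27 + (-2)²·7 + (-1)²·55 = 191

191.000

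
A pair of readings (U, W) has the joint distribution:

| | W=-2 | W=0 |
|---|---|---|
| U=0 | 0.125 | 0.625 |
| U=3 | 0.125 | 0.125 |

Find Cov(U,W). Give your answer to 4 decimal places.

E[U] = 0.75,  E[W] = -0.5
E[UW] = -0.75
Cov(U,W) = E[UW] − E[U]E[W] = -0.75 − (0.75)(-0.5) = -0.375

-0.3750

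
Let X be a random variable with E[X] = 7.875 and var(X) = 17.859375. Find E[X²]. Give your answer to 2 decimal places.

79.88

E[X²] = var(X) + (E[X])² = 17.859375 + (7.875)² = 79.875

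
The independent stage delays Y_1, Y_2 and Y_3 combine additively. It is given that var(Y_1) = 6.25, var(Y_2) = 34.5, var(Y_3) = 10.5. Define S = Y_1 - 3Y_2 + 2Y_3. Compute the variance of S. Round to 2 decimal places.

By independence, var(S) = (1)²var(Y_1) + (-3)²var(Y_2) + (2)²var(Y_3)
= (1)²·6.25 + (-3)²·34.5 + (2)²·10.5 = 358.75

358.75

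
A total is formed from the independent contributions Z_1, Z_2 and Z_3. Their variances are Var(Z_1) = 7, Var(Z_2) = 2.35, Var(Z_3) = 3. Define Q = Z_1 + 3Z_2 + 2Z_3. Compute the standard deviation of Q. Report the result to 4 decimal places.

6.3364

By independence, Var(Q) = (1)²Var(Z_1) + (3)²Var(Z_2) + (2)²Var(Z_3)
= (1)²·7 + (3)²·2.35 + (2)²·3 = 40.15
σ(Q) = √40.15 ≈ 6.3364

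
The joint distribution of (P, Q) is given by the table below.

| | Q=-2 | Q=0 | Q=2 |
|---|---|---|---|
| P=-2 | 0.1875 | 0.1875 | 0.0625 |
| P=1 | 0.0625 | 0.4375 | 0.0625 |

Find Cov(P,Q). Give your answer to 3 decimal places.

E[P] = -0.3125,  E[Q] = -0.25
E[PQ] = 0.5
Cov(P,Q) = E[PQ] − E[P]E[Q] = 0.5 − (-0.3125)(-0.25) = 0.421875

0.422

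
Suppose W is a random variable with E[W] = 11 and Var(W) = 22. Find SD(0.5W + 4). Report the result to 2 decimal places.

Var(0.5W + 4) = (0.5)²·22 = 5.5
SD(0.5W + 4) = √5.5 ≈ 2.35

2.35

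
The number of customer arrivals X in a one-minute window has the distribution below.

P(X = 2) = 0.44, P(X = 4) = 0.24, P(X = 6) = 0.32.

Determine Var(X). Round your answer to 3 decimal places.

E[X] = (2)(0.44) + (4)(0.24) + (6)(0.32) = 3.76
E[X²] = (2)²(0.44) + (4)²(0.24) + (6)²(0.32) = 17.12
Var(X) = E[X²] − (E[X])² = 17.12 − (3.76)² = 2.9824

2.982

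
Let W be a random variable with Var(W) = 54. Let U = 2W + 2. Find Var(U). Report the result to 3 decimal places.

216.000

Var(2W + 2) = (2)²·Var(W) = 4·54 = 216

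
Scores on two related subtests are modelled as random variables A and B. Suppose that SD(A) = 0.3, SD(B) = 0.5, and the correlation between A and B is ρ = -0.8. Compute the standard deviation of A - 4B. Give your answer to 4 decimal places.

var(A) = (0.3)² = 0.09;  var(B) = (0.5)² = 0.25
cov(A,B) = ρ·SD(A)·SD(B) = -0.8·0.3·0.5 = -0.12
var(A - 4B) = (1)²·var(A) + (-4)²·var(B) + 2·(1)·(-4)·cov(A,B)
= 1·0.09 + 16·0.25 + -8·-0.12 = 5.05
SD(A - 4B) = √5.05 ≈ 2.2472

2.2472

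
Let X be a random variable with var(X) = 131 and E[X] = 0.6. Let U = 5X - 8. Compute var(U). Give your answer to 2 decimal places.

var(5X - 8) = (5)²·var(X) = 25·131 = 3275

3275.00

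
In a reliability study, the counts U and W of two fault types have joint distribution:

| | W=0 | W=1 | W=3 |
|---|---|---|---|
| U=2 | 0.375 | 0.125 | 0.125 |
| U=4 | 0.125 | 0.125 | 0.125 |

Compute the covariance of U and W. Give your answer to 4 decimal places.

0.2500

E[U] = 2.75,  E[W] = 1
E[UW] = 3
cov(U,W) = E[UW] − E[U]E[W] = 3 − (2.75)(1) = 0.25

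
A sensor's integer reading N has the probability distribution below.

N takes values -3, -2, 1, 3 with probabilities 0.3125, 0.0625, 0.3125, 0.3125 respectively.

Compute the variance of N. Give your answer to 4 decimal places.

E[N] = (-3)(0.3125) + (-2)(0.0625) + (1)(0.3125) + (3)(0.3125) = 0.1875
E[N²] = (-3)²(0.3125) + (-2)²(0.0625) + (1)²(0.3125) + (3)²(0.3125) = 6.1875
Var(N) = E[N²] − (E[N])² = 6.1875 − (0.1875)² = 6.15234375

6.1523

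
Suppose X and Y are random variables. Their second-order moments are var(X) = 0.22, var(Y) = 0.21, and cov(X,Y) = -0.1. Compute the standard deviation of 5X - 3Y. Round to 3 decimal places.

var(5X - 3Y) = (5)²·var(X) + (-3)²·var(Y) + 2·(5)·(-3)·cov(X,Y)
= 25·0.22 + 9·0.21 + -30·-0.1 = 10.39
sd(5X - 3Y) = √10.39 ≈ 3.223

3.223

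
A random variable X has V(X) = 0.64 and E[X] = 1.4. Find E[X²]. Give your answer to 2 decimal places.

E[X²] = V(X) + (E[X])² = 0.64 + (1.4)² = 2.6

2.60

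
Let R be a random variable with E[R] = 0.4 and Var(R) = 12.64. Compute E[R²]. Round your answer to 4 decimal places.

E[R²] = Var(R) + (E[R])² = 12.64 + (0.4)² = 12.8

12.8000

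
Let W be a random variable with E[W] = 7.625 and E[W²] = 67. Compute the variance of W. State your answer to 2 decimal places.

Var(W) = 67 − (7.625)² = 8.859375

8.86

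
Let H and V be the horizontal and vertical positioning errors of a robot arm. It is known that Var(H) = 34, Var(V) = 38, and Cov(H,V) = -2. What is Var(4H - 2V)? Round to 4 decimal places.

Var(4H - 2V) = (4)²·Var(H) + (-2)²·Var(V) + 2·(4)·(-2)·Cov(H,V)
= 16·34 + 4·38 + -16·-2 = 728

728.0000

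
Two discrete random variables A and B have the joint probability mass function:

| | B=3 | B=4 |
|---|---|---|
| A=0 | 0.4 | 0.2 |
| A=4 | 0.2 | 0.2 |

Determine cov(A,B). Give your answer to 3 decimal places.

E[A] = 1.6,  E[B] = 3.4
E[AB] = 5.6
cov(A,B) = E[AB] − E[A]E[B] = 5.6 − (1.6)(3.4) = 0.16

0.160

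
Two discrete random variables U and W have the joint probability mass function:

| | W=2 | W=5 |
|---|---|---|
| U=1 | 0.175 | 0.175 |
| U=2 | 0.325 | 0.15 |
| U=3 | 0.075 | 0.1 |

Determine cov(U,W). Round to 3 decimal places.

-0.002

E[U] = 1.825,  E[W] = 3.275
E[UW] = 5.975
cov(U,W) = E[UW] − E[U]E[W] = 5.975 − (1.825)(3.275) = -0.001875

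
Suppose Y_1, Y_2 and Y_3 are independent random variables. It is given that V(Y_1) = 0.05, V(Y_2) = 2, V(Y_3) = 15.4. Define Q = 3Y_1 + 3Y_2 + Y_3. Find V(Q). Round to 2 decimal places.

33.85

By independence, V(Q) = (3)²V(Y_1) + (3)²V(Y_2) + (1)²V(Y_3)
= (3)²·0.05 + (3)²·2 + (1)²·15.4 = 33.85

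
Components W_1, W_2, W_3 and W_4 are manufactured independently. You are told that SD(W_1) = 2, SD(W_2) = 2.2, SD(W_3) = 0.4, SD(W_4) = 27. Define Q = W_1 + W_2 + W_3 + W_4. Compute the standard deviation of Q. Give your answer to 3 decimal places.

Var(W_1) = 4, Var(W_2) = 4.84, Var(W_3) = 0.16, Var(W_4) = 729
By independence, Var(Q) = (1)²Var(W_1) + (1)²Var(W_2) + (1)²Var(W_3) + (1)²Var(W_4)
= (1)²·4 + (1)²·4.84 + (1)²·0.16 + (1)²·729 = 738
SD(Q) = √738 ≈ 27.166

27.166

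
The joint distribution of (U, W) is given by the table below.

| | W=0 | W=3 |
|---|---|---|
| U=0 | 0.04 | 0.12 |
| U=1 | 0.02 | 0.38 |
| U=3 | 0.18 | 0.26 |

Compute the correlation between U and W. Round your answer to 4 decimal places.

E[U] = 1.72,  E[W] = 2.28
E[UW] = 3.48
cov(U,W) = E[UW] − E[U]E[W] = 3.48 − (1.72)(2.28) = -0.4416
var(U) = 1.4016,  var(W) = 1.6416
ρ = -0.4416 / √(1.4016·1.6416) ≈ -0.2911

-0.2911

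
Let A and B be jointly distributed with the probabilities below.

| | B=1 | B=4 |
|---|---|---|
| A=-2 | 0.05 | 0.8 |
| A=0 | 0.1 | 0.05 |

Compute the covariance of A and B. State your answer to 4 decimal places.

E[A] = -1.7,  E[B] = 3.55
E[AB] = -6.5
Cov(A,B) = E[AB] − E[A]E[B] = -6.5 − (-1.7)(3.55) = -0.465

-0.4650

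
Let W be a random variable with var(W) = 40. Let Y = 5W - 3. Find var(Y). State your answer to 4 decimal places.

1000.0000

var(5W - 3) = (5)²·var(W) = 25·40 = 1000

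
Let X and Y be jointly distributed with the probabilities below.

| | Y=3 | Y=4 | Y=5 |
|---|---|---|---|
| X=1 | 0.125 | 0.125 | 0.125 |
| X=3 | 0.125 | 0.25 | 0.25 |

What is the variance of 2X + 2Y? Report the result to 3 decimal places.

E[X] = 2.25,  E[Y] = 4.125,  E[XY] = 9.375
var(X) = 6 − (2.25)² = 0.9375;  var(Y) = 17.625 − (4.125)² = 0.609375
cov(X,Y) = 9.375 − (2.25)(4.125) = 0.09375
var(2X + 2Y) = (2)²·0.9375 + (2)²·0.609375 + 2·(2)·(2)·0.09375 = 6.9375

6.938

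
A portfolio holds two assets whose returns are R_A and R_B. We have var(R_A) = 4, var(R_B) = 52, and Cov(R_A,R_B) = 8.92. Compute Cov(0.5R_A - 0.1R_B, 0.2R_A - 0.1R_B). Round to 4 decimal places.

0.2956

Cov(0.5R_A - 0.1R_B, 0.2R_A - 0.1R_B) = (0.5)(0.2)var(R_A) + (-0.1)(-0.1)var(R_B) + [(0.5)(-0.1) + (-0.1)(0.2)]Cov(R_A,R_B)
= 0.1·4 + 0.01·52 + -0.07·8.92 = 0.2956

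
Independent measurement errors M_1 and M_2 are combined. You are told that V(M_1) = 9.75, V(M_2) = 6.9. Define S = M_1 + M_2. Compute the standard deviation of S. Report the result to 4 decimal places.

By independence, V(S) = (1)²V(M_1) + (1)²V(M_2)
= (1)²·9.75 + (1)²·6.9 = 16.65
SD(S) = √16.65 ≈ 4.0804

4.0804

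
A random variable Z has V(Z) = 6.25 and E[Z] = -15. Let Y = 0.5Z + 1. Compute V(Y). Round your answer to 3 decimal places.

1.563

V(0.5Z + 1) = (0.5)²·V(Z) = 0.25·6.25 = 1.5625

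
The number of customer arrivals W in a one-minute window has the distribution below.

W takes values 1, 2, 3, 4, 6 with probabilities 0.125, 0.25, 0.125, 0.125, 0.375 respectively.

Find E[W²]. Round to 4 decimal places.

17.7500

E[W²] = (1)²(0.125) + (2)²(0.25) + (3)²(0.125) + (4)²(0.125) + (6)²(0.375) = 17.75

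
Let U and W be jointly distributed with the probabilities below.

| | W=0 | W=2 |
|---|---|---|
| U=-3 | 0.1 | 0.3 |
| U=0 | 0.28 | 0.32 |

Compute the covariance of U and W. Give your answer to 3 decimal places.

E[U] = -1.2,  E[W] = 1.24
E[UW] = -1.8
Cov(U,W) = E[UW] − E[U]E[W] = -1.8 − (-1.2)(1.24) = -0.312

-0.312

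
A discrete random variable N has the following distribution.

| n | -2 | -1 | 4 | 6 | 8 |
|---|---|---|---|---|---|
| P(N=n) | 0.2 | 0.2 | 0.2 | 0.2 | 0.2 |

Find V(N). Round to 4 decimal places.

15.2000

E[N] = (-2)(0.2) + (-1)(0.2) + (4)(0.2) + (6)(0.2) + (8)(0.2) = 3
E[N²] = (-2)²(0.2) + (-1)²(0.2) + (4)²(0.2) + (6)²(0.2) + (8)²(0.2) = 24.2
V(N) = E[N²] − (E[N])² = 24.2 − (3)² = 15.2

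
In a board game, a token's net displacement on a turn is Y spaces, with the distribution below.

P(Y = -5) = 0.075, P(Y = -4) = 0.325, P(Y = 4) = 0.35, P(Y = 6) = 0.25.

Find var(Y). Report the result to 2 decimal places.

20.17

E[Y] = (-5)(0.075) + (-4)(0.325) + (4)(0.35) + (6)(0.25) = 1.225
E[Y²] = (-5)²(0.075) + (-4)²(0.325) + (4)²(0.35) + (6)²(0.25) = 21.675
var(Y) = E[Y²] − (E[Y])² = 21.675 − (1.225)² = 20.174375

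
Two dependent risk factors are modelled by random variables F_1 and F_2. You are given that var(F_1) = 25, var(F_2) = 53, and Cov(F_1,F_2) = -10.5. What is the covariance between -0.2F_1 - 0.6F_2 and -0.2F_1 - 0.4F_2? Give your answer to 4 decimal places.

Cov(-0.2F_1 - 0.6F_2, -0.2F_1 - 0.4F_2) = (-0.2)(-0.2)var(F_1) + (-0.6)(-0.4)var(F_2) + [(-0.2)(-0.4) + (-0.6)(-0.2)]Cov(F_1,F_2)
= 0.04·25 + 0.24·53 + 0.2·-10.5 = 11.62

11.6200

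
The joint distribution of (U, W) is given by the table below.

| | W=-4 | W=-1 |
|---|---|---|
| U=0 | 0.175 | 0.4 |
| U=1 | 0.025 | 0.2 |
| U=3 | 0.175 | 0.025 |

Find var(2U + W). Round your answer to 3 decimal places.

E[U] = 0.825,  E[W] = -2.125,  E[UW] = -2.475
var(U) = 2.025 − (0.825)² = 1.344375;  var(W) = 6.625 − (-2.125)² = 2.109375
cov(U,W) = -2.475 − (0.825)(-2.125) = -0.721875
var(2U + W) = (2)²·1.344375 + (1)²·2.109375 + 2·(2)·(1)·-0.721875 = 4.599375

4.599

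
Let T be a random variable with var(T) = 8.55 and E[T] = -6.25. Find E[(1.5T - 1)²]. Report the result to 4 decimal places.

126.8781

E[1.5T - 1] = 1.5·-6.25 − 1 = -10.375
var(1.5T - 1) = (1.5)²·8.55 = 19.2375
E[(1.5T - 1)²] = var((1.5T - 1)) + (E[(1.5T - 1)])² = 19.2375 + (-10.375)² = 126.878125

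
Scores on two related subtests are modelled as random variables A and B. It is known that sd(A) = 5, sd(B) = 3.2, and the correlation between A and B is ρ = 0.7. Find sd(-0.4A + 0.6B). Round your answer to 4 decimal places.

1.5200

Var(A) = (5)² = 25;  Var(B) = (3.2)² = 10.24
Cov(A,B) = ρ·sd(A)·sd(B) = 0.7·5·3.2 = 11.2
Var(-0.4A + 0.6B) = (-0.4)²·Var(A) + (0.6)²·Var(B) + 2·(-0.4)·(0.6)·Cov(A,B)
= 0.16·25 + 0.36·10.24 + -0.48·11.2 = 2.3104
sd(-0.4A + 0.6B) = √2.3104 ≈ 1.5200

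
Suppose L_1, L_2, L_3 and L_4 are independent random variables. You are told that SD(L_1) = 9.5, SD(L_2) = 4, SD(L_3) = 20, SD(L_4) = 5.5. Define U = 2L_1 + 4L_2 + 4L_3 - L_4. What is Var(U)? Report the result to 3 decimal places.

7047.250

Var(L_1) = 90.25, Var(L_2) = 16, Var(L_3) = 400, Var(L_4) = 30.25
By independence, Var(U) = (2)²Var(L_1) + (4)²Var(L_2) + (4)²Var(L_3) + (-1)²Var(L_4)
= (2)²·90.25 + (4)²·16 + (4)²·400 + (-1)²·30.25 = 7047.25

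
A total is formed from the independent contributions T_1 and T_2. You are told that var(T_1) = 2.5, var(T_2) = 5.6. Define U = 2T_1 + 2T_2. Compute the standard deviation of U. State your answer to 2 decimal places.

By independence, var(U) = (2)²var(T_1) + (2)²var(T_2)
= (2)²·2.5 + (2)²·5.6 = 32.4
SD(U) = √32.4 ≈ 5.69

5.69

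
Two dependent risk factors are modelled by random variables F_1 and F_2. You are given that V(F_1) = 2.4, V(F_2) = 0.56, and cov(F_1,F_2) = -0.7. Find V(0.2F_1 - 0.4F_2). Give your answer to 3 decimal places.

0.298

V(0.2F_1 - 0.4F_2) = (0.2)²·V(F_1) + (-0.4)²·V(F_2) + 2·(0.2)·(-0.4)·cov(F_1,F_2)
= 0.04·2.4 + 0.16·0.56 + -0.16·-0.7 = 0.2976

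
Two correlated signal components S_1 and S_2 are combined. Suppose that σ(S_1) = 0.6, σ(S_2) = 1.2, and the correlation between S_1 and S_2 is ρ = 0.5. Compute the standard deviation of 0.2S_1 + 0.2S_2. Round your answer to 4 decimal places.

0.3175

var(S_1) = (0.6)² = 0.36;  var(S_2) = (1.2)² = 1.44
Cov(S_1,S_2) = ρ·σ(S_1)·σ(S_2) = 0.5·0.6·1.2 = 0.36
var(0.2S_1 + 0.2S_2) = (0.2)²·var(S_1) + (0.2)²·var(S_2) + 2·(0.2)·(0.2)·Cov(S_1,S_2)
= 0.04·0.36 + 0.04·1.44 + 0.08·0.36 = 0.1008
σ(0.2S_1 + 0.2S_2) = √0.1008 ≈ 0.3175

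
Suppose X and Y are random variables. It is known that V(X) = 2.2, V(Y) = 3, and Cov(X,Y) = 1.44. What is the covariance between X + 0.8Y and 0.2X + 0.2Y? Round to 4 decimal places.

1.4384

Cov(X + 0.8Y, 0.2X + 0.2Y) = (1)(0.2)V(X) + (0.8)(0.2)V(Y) + [(1)(0.2) + (0.8)(0.2)]Cov(X,Y)
= 0.2·2.2 + 0.16·3 + 0.36·1.44 = 1.4384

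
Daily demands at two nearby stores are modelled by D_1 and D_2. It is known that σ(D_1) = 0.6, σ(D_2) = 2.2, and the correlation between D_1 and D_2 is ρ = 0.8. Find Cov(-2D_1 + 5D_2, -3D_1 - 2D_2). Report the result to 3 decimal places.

V(D_1) = (0.6)² = 0.36;  V(D_2) = (2.2)² = 4.84
Cov(D_1,D_2) = ρ·σ(D_1)·σ(D_2) = 0.8·0.6·2.2 = 1.056
Cov(-2D_1 + 5D_2, -3D_1 - 2D_2) = (-2)(-3)V(D_1) + (5)(-2)V(D_2) + [(-2)(-2) + (5)(-3)]Cov(D_1,D_2)
= 6·0.36 + -10·4.84 + -11·1.056 = -57.856

-57.856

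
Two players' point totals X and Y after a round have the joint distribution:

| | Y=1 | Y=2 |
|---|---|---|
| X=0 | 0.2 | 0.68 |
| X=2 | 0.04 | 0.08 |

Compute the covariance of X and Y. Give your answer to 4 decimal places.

-0.0224

E[X] = 0.24,  E[Y] = 1.76
E[XY] = 0.4
Cov(X,Y) = E[XY] − E[X]E[Y] = 0.4 − (0.24)(1.76) = -0.0224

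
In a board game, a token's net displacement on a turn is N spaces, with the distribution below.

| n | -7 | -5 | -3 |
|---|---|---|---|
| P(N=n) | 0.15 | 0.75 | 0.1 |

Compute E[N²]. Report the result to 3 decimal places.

E[N²] = (-7)²(0.15) + (-5)²(0.75) + (-3)²(0.1) = 27

27.000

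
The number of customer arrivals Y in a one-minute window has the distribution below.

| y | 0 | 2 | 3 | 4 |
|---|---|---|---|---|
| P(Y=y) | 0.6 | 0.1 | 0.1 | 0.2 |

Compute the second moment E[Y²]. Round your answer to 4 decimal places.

E[Y²] = (0)²(0.6) + (2)²(0.1) + (3)²(0.1) + (4)²(0.2) = 4.5

4.5000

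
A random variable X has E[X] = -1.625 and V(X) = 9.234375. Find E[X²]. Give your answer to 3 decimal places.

11.875

E[X²] = V(X) + (E[X])² = 9.234375 + (-1.625)² = 11.875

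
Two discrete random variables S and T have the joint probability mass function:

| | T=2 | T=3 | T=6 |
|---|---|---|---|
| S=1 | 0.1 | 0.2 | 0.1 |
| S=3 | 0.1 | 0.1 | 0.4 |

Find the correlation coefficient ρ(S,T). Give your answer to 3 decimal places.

0.376

E[S] = 2.2,  E[T] = 4.3
E[ST] = 10.1
cov(S,T) = E[ST] − E[S]E[T] = 10.1 − (2.2)(4.3) = 0.64
Var(S) = 0.96,  Var(T) = 3.01
ρ = 0.64 / √(0.96·3.01) ≈ 0.376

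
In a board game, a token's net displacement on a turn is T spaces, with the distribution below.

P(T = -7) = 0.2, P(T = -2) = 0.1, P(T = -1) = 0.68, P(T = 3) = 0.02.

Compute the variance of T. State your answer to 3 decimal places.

E[T] = (-7)(0.2) + (-2)(0.1) + (-1)(0.68) + (3)(0.02) = -2.22
E[T²] = (-7)²(0.2) + (-2)²(0.1) + (-1)²(0.68) + (3)²(0.02) = 11.06
var(T) = E[T²] − (E[T])² = 11.06 − (-2.22)² = 6.1316

6.132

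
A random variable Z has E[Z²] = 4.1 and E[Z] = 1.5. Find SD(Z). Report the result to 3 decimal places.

1.360

V(Z) = 4.1 − (1.5)² = 1.85
SD(Z) = √1.85 ≈ 1.360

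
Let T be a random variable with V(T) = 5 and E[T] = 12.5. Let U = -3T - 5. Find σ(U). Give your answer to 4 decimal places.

V(-3T - 5) = (-3)²·5 = 45
σ(U) = √45 ≈ 6.7082

6.7082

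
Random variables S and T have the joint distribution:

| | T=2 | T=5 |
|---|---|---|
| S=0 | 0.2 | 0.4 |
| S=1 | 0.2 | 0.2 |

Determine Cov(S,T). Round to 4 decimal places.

-0.1200

E[S] = 0.4,  E[T] = 3.8
E[ST] = 1.4
Cov(S,T) = E[ST] − E[S]E[T] = 1.4 − (0.4)(3.8) = -0.12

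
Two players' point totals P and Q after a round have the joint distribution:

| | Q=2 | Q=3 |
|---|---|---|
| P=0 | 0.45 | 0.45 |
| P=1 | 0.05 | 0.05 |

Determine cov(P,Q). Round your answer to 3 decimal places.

0.000

E[P] = 0.1,  E[Q] = 2.5
E[PQ] = 0.25
cov(P,Q) = E[PQ] − E[P]E[Q] = 0.25 − (0.1)(2.5) = 0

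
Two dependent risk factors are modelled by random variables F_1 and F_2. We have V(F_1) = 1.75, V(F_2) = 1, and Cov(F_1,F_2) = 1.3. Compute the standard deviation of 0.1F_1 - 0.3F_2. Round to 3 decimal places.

0.172

V(0.1F_1 - 0.3F_2) = (0.1)²·V(F_1) + (-0.3)²·V(F_2) + 2·(0.1)·(-0.3)·Cov(F_1,F_2)
= 0.01·1.75 + 0.09·1 + -0.06·1.3 = 0.0295
SD(0.1F_1 - 0.3F_2) = √0.0295 ≈ 0.172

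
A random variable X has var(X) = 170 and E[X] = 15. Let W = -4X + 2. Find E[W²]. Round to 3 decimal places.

6084.000

E[-4X + 2] = -4·15 + 2 = -58
var(-4X + 2) = (-4)²·170 = 2720
E[W²] = var(W) + (E[W])² = 2720 + (-58)² = 6084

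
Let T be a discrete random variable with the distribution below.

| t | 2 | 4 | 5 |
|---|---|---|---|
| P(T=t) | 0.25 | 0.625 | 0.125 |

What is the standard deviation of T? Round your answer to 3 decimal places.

E[T] = (2)(0.25) + (4)(0.625) + (5)(0.125) = 3.625
E[T²] = (2)²(0.25) + (4)²(0.625) + (5)²(0.125) = 14.125
V(T) = E[T²] − (E[T])² = 14.125 − (3.625)² = 0.984375
sd(T) = √0.984375 ≈ 0.992

0.992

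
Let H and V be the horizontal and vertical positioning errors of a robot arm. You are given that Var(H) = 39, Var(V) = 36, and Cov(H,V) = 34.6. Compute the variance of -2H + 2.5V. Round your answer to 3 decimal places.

35.000

Var(-2H + 2.5V) = (-2)²·Var(H) + (2.5)²·Var(V) + 2·(-2)·(2.5)·Cov(H,V)
= 4·39 + 6.25·36 + -10·34.6 = 35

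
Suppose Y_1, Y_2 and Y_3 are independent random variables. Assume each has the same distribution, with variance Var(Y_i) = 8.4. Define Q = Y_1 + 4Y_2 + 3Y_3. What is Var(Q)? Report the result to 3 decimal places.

By independence, Var(Q) = (1)²Var(Y_1) + (4)²Var(Y_2) + (3)²Var(Y_3)
= (1)²·8.4 + (4)²·8.4 + (3)²·8.4 = 218.4

218.400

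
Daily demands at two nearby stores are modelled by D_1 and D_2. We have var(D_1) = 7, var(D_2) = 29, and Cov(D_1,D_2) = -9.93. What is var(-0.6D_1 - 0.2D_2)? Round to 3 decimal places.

var(-0.6D_1 - 0.2D_2) = (-0.6)²·var(D_1) + (-0.2)²·var(D_2) + 2·(-0.6)·(-0.2)·Cov(D_1,D_2)
= 0.36·7 + 0.04·29 + 0.24·-9.93 = 1.2968

1.297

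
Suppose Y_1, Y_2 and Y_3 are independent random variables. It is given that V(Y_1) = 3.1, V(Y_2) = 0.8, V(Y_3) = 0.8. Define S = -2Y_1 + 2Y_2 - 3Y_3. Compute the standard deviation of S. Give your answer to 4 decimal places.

4.7749

By independence, V(S) = (-2)²V(Y_1) + (2)²V(Y_2) + (-3)²V(Y_3)
= (-2)²·3.1 + (2)²·0.8 + (-3)²·0.8 = 22.8
sd(S) = √22.8 ≈ 4.7749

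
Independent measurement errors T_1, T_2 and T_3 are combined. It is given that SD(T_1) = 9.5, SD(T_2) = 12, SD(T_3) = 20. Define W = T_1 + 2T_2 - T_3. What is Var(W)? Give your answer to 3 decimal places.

Var(T_1) = 90.25, Var(T_2) = 144, Var(T_3) = 400
By independence, Var(W) = (1)²Var(T_1) + (2)²Var(T_2) + (-1)²Var(T_3)
= (1)²·90.25 + (2)²·144 + (-1)²·400 = 1066.25

1066.250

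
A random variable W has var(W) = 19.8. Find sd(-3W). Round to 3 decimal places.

var(-3W) = (-3)²·19.8 = 178.2
sd(-3W) = √178.2 ≈ 13.349

13.349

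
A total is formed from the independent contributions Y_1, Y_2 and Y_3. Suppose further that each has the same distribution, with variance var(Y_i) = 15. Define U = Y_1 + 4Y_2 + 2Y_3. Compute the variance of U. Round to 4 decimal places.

By independence, var(U) = (1)²var(Y_1) + (4)²var(Y_2) + (2)²var(Y_3)
= (1)²·15 + (4)²·15 + (2)²·15 = 315

315.0000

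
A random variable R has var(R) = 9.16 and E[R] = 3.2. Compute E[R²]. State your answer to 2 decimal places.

19.40

E[R²] = var(R) + (E[R])² = 9.16 + (3.2)² = 19.4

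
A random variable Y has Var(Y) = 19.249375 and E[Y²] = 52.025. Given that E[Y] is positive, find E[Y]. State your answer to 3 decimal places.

(E[Y])² = E[Y²] − Var(Y) = 52.025 − 19.249375 = 32.775625
E[Y] = √32.775625 = 5.725

5.725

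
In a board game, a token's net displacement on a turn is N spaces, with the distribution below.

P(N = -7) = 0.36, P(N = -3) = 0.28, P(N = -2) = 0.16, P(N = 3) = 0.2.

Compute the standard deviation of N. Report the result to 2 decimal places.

3.62

E[N] = (-7)(0.36) + (-3)(0.28) + (-2)(0.16) + (3)(0.2) = -3.08
E[N²] = (-7)²(0.36) + (-3)²(0.28) + (-2)²(0.16) + (3)²(0.2) = 22.6
Var(N) = E[N²] − (E[N])² = 22.6 − (-3.08)² = 13.1136
sd(N) = √13.1136 ≈ 3.62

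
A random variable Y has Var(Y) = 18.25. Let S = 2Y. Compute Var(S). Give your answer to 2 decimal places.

Var(2Y) = (2)²·Var(Y) = 4·18.25 = 73

73.00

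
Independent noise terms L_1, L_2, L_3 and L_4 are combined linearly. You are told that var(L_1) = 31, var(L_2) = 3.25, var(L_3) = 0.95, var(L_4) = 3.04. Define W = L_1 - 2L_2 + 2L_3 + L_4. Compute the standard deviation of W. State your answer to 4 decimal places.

By independence, var(W) = (1)²var(L_1) + (-2)²var(L_2) + (2)²var(L_3) + (1)²var(L_4)
= (1)²·31 + (-2)²·3.25 + (2)²·0.95 + (1)²·3.04 = 50.84
SD(W) = √50.84 ≈ 7.1302

7.1302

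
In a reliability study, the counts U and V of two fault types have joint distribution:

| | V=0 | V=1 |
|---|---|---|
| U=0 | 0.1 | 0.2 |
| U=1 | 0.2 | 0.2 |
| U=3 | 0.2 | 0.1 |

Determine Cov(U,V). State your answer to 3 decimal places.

E[U] = 1.3,  E[V] = 0.5
E[UV] = 0.5
Cov(U,V) = E[UV] − E[U]E[V] = 0.5 − (1.3)(0.5) = -0.15

-0.150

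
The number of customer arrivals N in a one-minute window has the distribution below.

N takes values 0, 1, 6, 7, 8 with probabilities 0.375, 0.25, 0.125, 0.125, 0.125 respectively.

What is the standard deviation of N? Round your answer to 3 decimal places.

E[N] = (0)(0.375) + (1)(0.25) + (6)(0.125) + (7)(0.125) + (8)(0.125) = 2.875
E[N²] = (0)²(0.375) + (1)²(0.25) + (6)²(0.125) + (7)²(0.125) + (8)²(0.125) = 18.875
Var(N) = E[N²] − (E[N])² = 18.875 − (2.875)² = 10.609375
SD(N) = √10.609375 ≈ 3.257

3.257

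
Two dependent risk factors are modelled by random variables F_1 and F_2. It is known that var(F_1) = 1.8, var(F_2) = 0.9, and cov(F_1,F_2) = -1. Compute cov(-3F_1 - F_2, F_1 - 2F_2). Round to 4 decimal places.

-8.6000

cov(-3F_1 - F_2, F_1 - 2F_2) = (-3)(1)var(F_1) + (-1)(-2)var(F_2) + [(-3)(-2) + (-1)(1)]cov(F_1,F_2)
= -3·1.8 + 2·0.9 + 5·-1 = -8.6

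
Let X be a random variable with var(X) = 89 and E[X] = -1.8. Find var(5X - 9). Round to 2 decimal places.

2225.00

var(5X - 9) = (5)²·var(X) = 25·89 = 2225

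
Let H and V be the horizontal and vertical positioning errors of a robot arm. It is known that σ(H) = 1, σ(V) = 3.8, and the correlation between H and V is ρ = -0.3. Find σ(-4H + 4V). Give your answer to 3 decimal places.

16.838

var(H) = (1)² = 1;  var(V) = (3.8)² = 14.44
Cov(H,V) = ρ·σ(H)·σ(V) = -0.3·1·3.8 = -1.14
var(-4H + 4V) = (-4)²·var(H) + (4)²·var(V) + 2·(-4)·(4)·Cov(H,V)
= 16·1 + 16·14.44 + -32·-1.14 = 283.52
σ(-4H + 4V) = √283.52 ≈ 16.838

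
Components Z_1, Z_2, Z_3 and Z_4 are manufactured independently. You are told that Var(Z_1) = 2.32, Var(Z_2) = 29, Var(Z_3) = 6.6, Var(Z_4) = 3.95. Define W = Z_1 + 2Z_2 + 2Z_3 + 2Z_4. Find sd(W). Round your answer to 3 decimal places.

12.670

By independence, Var(W) = (1)²Var(Z_1) + (2)²Var(Z_2) + (2)²Var(Z_3) + (2)²Var(Z_4)
= (1)²·2.32 + (2)²·29 + (2)²·6.6 + (2)²·3.95 = 160.52
sd(W) = √160.52 ≈ 12.670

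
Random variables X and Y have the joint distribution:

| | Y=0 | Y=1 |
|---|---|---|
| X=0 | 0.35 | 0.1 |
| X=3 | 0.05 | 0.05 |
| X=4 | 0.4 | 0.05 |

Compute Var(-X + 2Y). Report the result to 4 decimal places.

E[X] = 2.1,  E[Y] = 0.2,  E[XY] = 0.35
Var(X) = 8.1 − (2.1)² = 3.69;  Var(Y) = 0.2 − (0.2)² = 0.16
Cov(X,Y) = 0.35 − (2.1)(0.2) = -0.07
Var(-X + 2Y) = (-1)²·3.69 + (2)²·0.16 + 2·(-1)·(2)·-0.07 = 4.61

4.6100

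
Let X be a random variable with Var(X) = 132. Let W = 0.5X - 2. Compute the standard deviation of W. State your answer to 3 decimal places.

5.745

Var(0.5X - 2) = (0.5)²·132 = 33
sd(W) = √33 ≈ 5.745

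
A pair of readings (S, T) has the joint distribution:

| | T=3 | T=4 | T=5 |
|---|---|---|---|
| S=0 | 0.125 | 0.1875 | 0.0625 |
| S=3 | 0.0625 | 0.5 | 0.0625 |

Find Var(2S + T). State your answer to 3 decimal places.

E[S] = 1.875,  E[T] = 3.9375,  E[ST] = 7.5
Var(S) = 5.625 − (1.875)² = 2.109375;  Var(T) = 15.8125 − (3.9375)² = 0.30859375
Cov(S,T) = 7.5 − (1.875)(3.9375) = 0.1171875
Var(2S + T) = (2)²·2.109375 + (1)²·0.30859375 + 2·(2)·(1)·0.1171875 = 9.21484375

9.215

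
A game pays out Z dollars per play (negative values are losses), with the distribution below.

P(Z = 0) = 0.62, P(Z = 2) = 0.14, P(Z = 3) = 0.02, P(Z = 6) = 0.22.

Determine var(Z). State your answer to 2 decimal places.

E[Z] = (0)(0.62) + (2)(0.14) + (3)(0.02) + (6)(0.22) = 1.66
E[Z²] = (0)²(0.62) + (2)²(0.14) + (3)²(0.02) + (6)²(0.22) = 8.66
var(Z) = E[Z²] − (E[Z])² = 8.66 − (1.66)² = 5.9044

5.90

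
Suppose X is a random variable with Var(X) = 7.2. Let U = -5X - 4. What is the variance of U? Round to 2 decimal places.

180.00

Var(-5X - 4) = (-5)²·Var(X) = 25·7.2 = 180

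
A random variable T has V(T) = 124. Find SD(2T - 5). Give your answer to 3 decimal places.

V(2T - 5) = (2)²·124 = 496
SD(2T - 5) = √496 ≈ 22.271

22.271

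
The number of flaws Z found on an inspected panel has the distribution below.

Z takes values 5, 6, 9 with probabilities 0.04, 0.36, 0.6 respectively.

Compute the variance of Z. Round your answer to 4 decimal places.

E[Z] = (5)(0.04) + (6)(0.36) + (9)(0.6) = 7.76
E[Z²] = (5)²(0.04) + (6)²(0.36) + (9)²(0.6) = 62.56
Var(Z) = E[Z²] − (E[Z])² = 62.56 − (7.76)² = 2.3424

2.3424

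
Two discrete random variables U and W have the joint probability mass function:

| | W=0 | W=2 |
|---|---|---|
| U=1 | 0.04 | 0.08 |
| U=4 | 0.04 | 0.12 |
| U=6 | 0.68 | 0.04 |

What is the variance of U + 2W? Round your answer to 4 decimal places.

2.3584

E[U] = 5.08,  E[W] = 0.48,  E[UW] = 1.6
V(U) = 28.6 − (5.08)² = 2.7936;  V(W) = 0.96 − (0.48)² = 0.7296
Cov(U,W) = 1.6 − (5.08)(0.48) = -0.8384
V(U + 2W) = (1)²·2.7936 + (2)²·0.7296 + 2·(1)·(2)·-0.8384 = 2.3584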